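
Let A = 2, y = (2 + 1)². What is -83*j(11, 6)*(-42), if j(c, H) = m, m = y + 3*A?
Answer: 52290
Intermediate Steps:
y = 9 (y = 3² = 9)
m = 15 (m = 9 + 3*2 = 9 + 6 = 15)
j(c, H) = 15
-83*j(11, 6)*(-42) = -83*15*(-42) = -1245*(-42) = 52290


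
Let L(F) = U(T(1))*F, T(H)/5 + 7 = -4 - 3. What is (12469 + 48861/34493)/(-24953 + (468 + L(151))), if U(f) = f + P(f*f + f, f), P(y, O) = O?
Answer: -430142078/1573743125 ≈ -0.27332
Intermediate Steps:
T(H) = -70 (T(H) = -35 + 5*(-4 - 3) = -35 + 5*(-7) = -35 - 35 = -70)
U(f) = 2*f (U(f) = f + f = 2*f)
L(F) = -140*F (L(F) = (2*(-70))*F = -140*F)
(12469 + 48861/34493)/(-24953 + (468 + L(151))) = (12469 + 48861/34493)/(-24953 + (468 - 140*151)) = (12469 + 48861*(1/34493))/(-24953 + (468 - 21140)) = (12469 + 48861/34493)/(-24953 - 20672) = (430142078/34493)/(-45625) = (430142078/34493)*(-1/45625) = -430142078/1573743125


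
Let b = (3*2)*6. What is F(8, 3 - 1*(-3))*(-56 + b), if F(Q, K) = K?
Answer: -120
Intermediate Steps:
b = 36 (b = 6*6 = 36)
F(8, 3 - 1*(-3))*(-56 + b) = (3 - 1*(-3))*(-56 + 36) = (3 + 3)*(-20) = 6*(-20) = -120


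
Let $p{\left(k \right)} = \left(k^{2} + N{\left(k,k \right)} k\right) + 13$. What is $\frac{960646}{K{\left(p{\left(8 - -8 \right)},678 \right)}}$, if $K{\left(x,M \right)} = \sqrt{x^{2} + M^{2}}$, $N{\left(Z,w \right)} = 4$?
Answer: $\frac{960646 \sqrt{63397}}{190191} \approx 1271.8$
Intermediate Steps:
$p{\left(k \right)} = 13 + k^{2} + 4 k$ ($p{\left(k \right)} = \left(k^{2} + 4 k\right) + 13 = 13 + k^{2} + 4 k$)
$K{\left(x,M \right)} = \sqrt{M^{2} + x^{2}}$
$\frac{960646}{K{\left(p{\left(8 - -8 \right)},678 \right)}} = \frac{960646}{\sqrt{678^{2} + \left(13 + \left(8 - -8\right)^{2} + 4 \left(8 - -8\right)\right)^{2}}} = \frac{960646}{\sqrt{459684 + \left(13 + \left(8 + 8\right)^{2} + 4 \left(8 + 8\right)\right)^{2}}} = \frac{960646}{\sqrt{459684 + \left(13 + 16^{2} + 4 \cdot 16\right)^{2}}} = \frac{960646}{\sqrt{459684 + \left(13 + 256 + 64\right)^{2}}} = \frac{960646}{\sqrt{459684 + 333^{2}}} = \frac{960646}{\sqrt{459684 + 110889}} = \frac{960646}{\sqrt{570573}} = \frac{960646}{3 \sqrt{63397}} = 960646 \frac{\sqrt{63397}}{190191} = \frac{960646 \sqrt{63397}}{190191}$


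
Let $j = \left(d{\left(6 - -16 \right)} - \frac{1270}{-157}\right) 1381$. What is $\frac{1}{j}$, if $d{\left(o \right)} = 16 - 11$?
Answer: $\frac{157}{2837955} \approx 5.5322 \cdot 10^{-5}$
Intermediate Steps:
$d{\left(o \right)} = 5$
$j = \frac{2837955}{157}$ ($j = \left(5 - \frac{1270}{-157}\right) 1381 = \left(5 - - \frac{1270}{157}\right) 1381 = \left(5 + \frac{1270}{157}\right) 1381 = \frac{2055}{157} \cdot 1381 = \frac{2837955}{157} \approx 18076.0$)
$\frac{1}{j} = \frac{1}{\frac{2837955}{157}} = \frac{157}{2837955}$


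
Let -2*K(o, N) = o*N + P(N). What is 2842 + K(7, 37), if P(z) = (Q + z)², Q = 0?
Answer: 2028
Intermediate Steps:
P(z) = z² (P(z) = (0 + z)² = z²)
K(o, N) = -N²/2 - N*o/2 (K(o, N) = -(o*N + N²)/2 = -(N*o + N²)/2 = -(N² + N*o)/2 = -N²/2 - N*o/2)
2842 + K(7, 37) = 2842 + (½)*37*(-1*37 - 1*7) = 2842 + (½)*37*(-37 - 7) = 2842 + (½)*37*(-44) = 2842 - 814 = 2028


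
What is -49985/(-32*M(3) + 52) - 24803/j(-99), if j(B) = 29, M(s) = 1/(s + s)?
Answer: -1564223/812 ≈ -1926.4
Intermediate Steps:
M(s) = 1/(2*s)
-49985/(-32*M(3) + 52) - 24803/j(-99) = -49985/(-16/3 + 52) - 24803/29 = -49985/140/3 - 24803/29 = -49985*3/140 - 24803/29 = -29991/28 - 24803/29 = -1564223/812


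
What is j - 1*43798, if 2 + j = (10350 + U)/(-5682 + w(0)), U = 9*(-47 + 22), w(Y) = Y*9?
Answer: -82960575/1894 ≈ -43802.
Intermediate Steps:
w(Y) = 9*Y
U = -225 (U = 9*(-25) = -225)
j = -7163/1894 (j = -2 + (10350 - 225)/(-5682 + 9*0) = -2 + 10125/(-5682 + 0) = -2 + 10125/(-5682) = -2 + 10125*(-1/5682) = -2 - 3375/1894 = -7163/1894 ≈ -3.7819)
j - 1*43798 = -7163/1894 - 1*43798 = -7163/1894 - 43798 = -82960575/1894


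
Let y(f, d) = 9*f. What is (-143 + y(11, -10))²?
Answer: 1936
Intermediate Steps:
(-143 + y(11, -10))² = (-143 + 9*11)² = (-143 + 99)² = (-44)² = 1936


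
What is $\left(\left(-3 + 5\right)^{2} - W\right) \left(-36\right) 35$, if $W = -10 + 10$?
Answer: $-5040$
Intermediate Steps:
$W = 0$
$\left(\left(-3 + 5\right)^{2} - W\right) \left(-36\right) 35 = \left(\left(-3 + 5\right)^{2} - 0\right) \left(-36\right) 35 = \left(2^{2} + 0\right) \left(-36\right) 35 = \left(4 + 0\right) \left(-36\right) 35 = 4 \left(-36\right) 35 = \left(-144\right) 35 = -5040$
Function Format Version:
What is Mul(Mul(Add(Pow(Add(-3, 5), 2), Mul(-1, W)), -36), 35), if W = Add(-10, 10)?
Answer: -5040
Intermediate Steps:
W = 0
Mul(Mul(Add(Pow(Add(-3, 5), 2), Mul(-1, W)), -36), 35) = Mul(Mul(Add(Pow(Add(-3, 5), 2), Mul(-1, 0)), -36), 35) = Mul(Mul(Add(Pow(2, 2), 0), -36), 35) = Mul(Mul(Add(4, 0), -36), 35) = Mul(Mul(4, -36), 35) = Mul(-144, 35) = -5040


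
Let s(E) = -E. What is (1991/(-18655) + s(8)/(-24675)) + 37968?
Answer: 71335027687/1878825 ≈ 37968.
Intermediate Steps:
(1991/(-18655) + s(8)/(-24675)) + 37968 = (1991/(-18655) - 1*8/(-24675)) + 37968 = (1991*(-1/18655) - 8*(-1/24675)) + 37968 = (-1991/18655 + 8/24675) + 37968 = -199913/1878825 + 37968 = 71335027687/1878825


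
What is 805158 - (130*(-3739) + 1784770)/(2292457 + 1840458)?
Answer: 665529655374/826583 ≈ 8.0516e+5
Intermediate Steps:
805158 - (130*(-3739) + 1784770)/(2292457 + 1840458) = 805158 - (-486070 + 1784770)/4132915 = 805158 - 1298700/4132915 = 805158 - 1*259740/826583 = 805158 - 259740/826583 = 665529655374/826583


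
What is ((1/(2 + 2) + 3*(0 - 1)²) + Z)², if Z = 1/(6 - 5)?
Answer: 289/16 ≈ 18.063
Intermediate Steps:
Z = 1 (Z = 1/1 = 1)
((1/(2 + 2) + 3*(0 - 1)²) + Z)² = ((1/(2 + 2) + 3*(0 - 1)²) + 1)² = ((1/4 + 3*(-1)²) + 1)² = ((¼ + 3*1) + 1)² = ((¼ + 3) + 1)² = (13/4 + 1)² = (17/4)² = 289/16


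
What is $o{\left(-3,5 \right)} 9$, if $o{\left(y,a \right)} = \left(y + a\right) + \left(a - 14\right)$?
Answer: $-63$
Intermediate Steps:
$o{\left(y,a \right)} = -14 + y + 2 a$ ($o{\left(y,a \right)} = \left(a + y\right) + \left(-14 + a\right) = -14 + y + 2 a$)
$o{\left(-3,5 \right)} 9 = \left(-14 - 3 + 2 \cdot 5\right) 9 = \left(-14 - 3 + 10\right) 9 = \left(-7\right) 9 = -63$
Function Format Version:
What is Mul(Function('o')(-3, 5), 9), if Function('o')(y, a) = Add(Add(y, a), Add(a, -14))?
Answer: -63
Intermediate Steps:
Function('o')(y, a) = Add(-14, y, Mul(2, a)) (Function('o')(y, a) = Add(Add(a, y), Add(-14, a)) = Add(-14, y, Mul(2, a)))
Mul(Function('o')(-3, 5), 9) = Mul(Add(-14, -3, Mul(2, 5)), 9) = Mul(Add(-14, -3, 10), 9) = Mul(-7, 9) = -63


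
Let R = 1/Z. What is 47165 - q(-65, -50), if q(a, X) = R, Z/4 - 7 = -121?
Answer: 21507241/456 ≈ 47165.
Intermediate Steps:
Z = -456 (Z = 28 + 4*(-121) = 28 - 484 = -456)
R = -1/456 (R = 1/(-456) = -1/456 ≈ -0.0021930)
q(a, X) = -1/456
47165 - q(-65, -50) = 47165 - 1*(-1/456) = 47165 + 1/456 = 21507241/456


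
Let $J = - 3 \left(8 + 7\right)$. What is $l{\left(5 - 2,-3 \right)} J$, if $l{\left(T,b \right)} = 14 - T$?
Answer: $-495$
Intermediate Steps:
$J = -45$ ($J = \left(-3\right) 15 = -45$)
$l{\left(5 - 2,-3 \right)} J = \left(14 - \left(5 - 2\right)\right) \left(-45\right) = \left(14 - 3\right) \left(-45\right) = 11 \left(-45\right) = -495$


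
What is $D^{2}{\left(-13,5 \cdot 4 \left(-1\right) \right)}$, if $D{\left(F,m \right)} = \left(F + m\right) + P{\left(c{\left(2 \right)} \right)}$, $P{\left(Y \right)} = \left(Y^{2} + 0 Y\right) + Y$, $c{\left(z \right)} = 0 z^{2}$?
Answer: $1089$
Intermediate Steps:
$c{\left(z \right)} = 0$
$P{\left(Y \right)} = Y + Y^{2}$ ($P{\left(Y \right)} = \left(Y^{2} + 0\right) + Y = Y^{2} + Y = Y + Y^{2}$)
$D{\left(F,m \right)} = F + m$ ($D{\left(F,m \right)} = \left(F + m\right) + 0 \left(1 + 0\right) = \left(F + m\right) + 0 \cdot 1 = \left(F + m\right) + 0 = F + m$)
$D^{2}{\left(-13,5 \cdot 4 \left(-1\right) \right)} = \left(-13 + 5 \cdot 4 \left(-1\right)\right)^{2} = \left(-13 + 20 \left(-1\right)\right)^{2} = \left(-13 - 20\right)^{2} = \left(-33\right)^{2} = 1089$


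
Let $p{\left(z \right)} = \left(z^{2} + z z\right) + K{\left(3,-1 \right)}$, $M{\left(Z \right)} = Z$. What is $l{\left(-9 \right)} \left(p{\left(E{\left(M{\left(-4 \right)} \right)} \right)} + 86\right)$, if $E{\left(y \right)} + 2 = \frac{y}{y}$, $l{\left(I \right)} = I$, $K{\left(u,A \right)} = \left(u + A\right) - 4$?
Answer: $-774$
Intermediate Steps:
$K{\left(u,A \right)} = -4 + A + u$ ($K{\left(u,A \right)} = \left(A + u\right) - 4 = -4 + A + u$)
$E{\left(y \right)} = -1$ ($E{\left(y \right)} = -2 + \frac{y}{y} = -2 + 1 = -1$)
$p{\left(z \right)} = -2 + 2 z^{2}$ ($p{\left(z \right)} = \left(z^{2} + z z\right) - 2 = \left(z^{2} + z^{2}\right) - 2 = 2 z^{2} - 2 = -2 + 2 z^{2}$)
$l{\left(-9 \right)} \left(p{\left(E{\left(M{\left(-4 \right)} \right)} \right)} + 86\right) = - 9 \left(\left(-2 + 2 \left(-1\right)^{2}\right) + 86\right) = - 9 \left(\left(-2 + 2 \cdot 1\right) + 86\right) = - 9 \left(\left(-2 + 2\right) + 86\right) = - 9 \left(0 + 86\right) = \left(-9\right) 86 = -774$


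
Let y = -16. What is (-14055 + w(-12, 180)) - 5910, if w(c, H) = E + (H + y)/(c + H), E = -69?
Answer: -841387/42 ≈ -20033.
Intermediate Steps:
w(c, H) = -69 + (-16 + H)/(H + c) (w(c, H) = -69 + (H - 16)/(c + H) = -69 + (-16 + H)/(H + c))
(-14055 + w(-12, 180)) - 5910 = (-14055 + (-16 - 69*(-12) - 68*180)/(180 - 12)) - 5910 = (-14055 + (-16 + 828 - 12240)/168) - 5910 = (-14055 + (1/168)*(-11428)) - 5910 = (-14055 - 2857/42) - 5910 = -593167/42 - 5910 = -841387/42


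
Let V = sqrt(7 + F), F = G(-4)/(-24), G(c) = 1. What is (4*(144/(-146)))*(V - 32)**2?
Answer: -296916/73 + 1536*sqrt(1002)/73 ≈ -3401.3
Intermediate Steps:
F = -1/24 (F = 1/(-24) = 1*(-1/24) = -1/24 ≈ -0.041667)
V = sqrt(1002)/12 (V = sqrt(7 - 1/24) = sqrt(167/24) = sqrt(1002)/12 ≈ 2.6379)
(4*(144/(-146)))*(V - 32)**2 = (4*(144/(-146)))*(sqrt(1002)/12 - 32)**2 = (4*(144*(-1/146)))*(-32 + sqrt(1002)/12)**2 = (4*(-72/73))*(-32 + sqrt(1002)/12)**2 = -288*(-32 + sqrt(1002)/12)**2/73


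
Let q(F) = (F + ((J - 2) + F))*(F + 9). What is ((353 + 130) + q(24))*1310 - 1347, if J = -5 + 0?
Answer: 2403813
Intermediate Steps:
J = -5
q(F) = (-7 + 2*F)*(9 + F) (q(F) = (F + ((-5 - 2) + F))*(F + 9) = (F + (-7 + F))*(9 + F) = (-7 + 2*F)*(9 + F))
((353 + 130) + q(24))*1310 - 1347 = ((353 + 130) + (-63 + 2*24² + 11*24))*1310 - 1347 = (483 + (-63 + 2*576 + 264))*1310 - 1347 = (483 + (-63 + 1152 + 264))*1310 - 1347 = (483 + 1353)*1310 - 1347 = 1836*1310 - 1347 = 2405160 - 1347 = 2403813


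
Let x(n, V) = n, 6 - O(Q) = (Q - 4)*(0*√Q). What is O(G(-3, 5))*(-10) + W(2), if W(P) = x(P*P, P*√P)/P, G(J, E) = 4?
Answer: -58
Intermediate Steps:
O(Q) = 6 (O(Q) = 6 - (Q - 4)*0*√Q = 6 - (-4 + Q)*0 = 6 - 1*0 = 6 + 0 = 6)
W(P) = P (W(P) = (P*P)/P = P²/P = P)
O(G(-3, 5))*(-10) + W(2) = 6*(-10) + 2 = -60 + 2 = -58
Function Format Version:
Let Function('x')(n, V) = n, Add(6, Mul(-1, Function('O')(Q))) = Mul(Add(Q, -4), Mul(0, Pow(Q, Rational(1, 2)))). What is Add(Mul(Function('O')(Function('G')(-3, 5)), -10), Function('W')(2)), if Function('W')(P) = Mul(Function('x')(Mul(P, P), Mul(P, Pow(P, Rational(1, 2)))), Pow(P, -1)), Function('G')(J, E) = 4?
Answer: -58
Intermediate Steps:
Function('O')(Q) = 6 (Function('O')(Q) = Add(6, Mul(-1, Mul(Add(Q, -4), Mul(0, Pow(Q, Rational(1, 2)))))) = Add(6, Mul(-1, Mul(Add(-4, Q), 0))) = Add(6, Mul(-1, 0)) = Add(6, 0) = 6)
Function('W')(P) = P (Function('W')(P) = Mul(Mul(P, P), Pow(P, -1)) = Mul(Pow(P, 2), Pow(P, -1)) = P)
Add(Mul(Function('O')(Function('G')(-3, 5)), -10), Function('W')(2)) = Add(Mul(6, -10), 2) = Add(-60, 2) = -58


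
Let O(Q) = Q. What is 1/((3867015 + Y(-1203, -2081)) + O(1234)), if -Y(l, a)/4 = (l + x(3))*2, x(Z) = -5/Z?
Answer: 3/11633659 ≈ 2.5787e-7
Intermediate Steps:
Y(l, a) = 40/3 - 8*l (Y(l, a) = -4*(l - 5/3)*2 = -4*(-5/3 + l)*2 = -4*(-10/3 + 2*l) = 40/3 - 8*l)
1/((3867015 + Y(-1203, -2081)) + O(1234)) = 1/((3867015 + (40/3 - 8*(-1203))) + 1234) = 1/((3867015 + (40/3 + 9624)) + 1234) = 1/((3867015 + 28912/3) + 1234) = 1/(11629957/3 + 1234) = 1/(11633659/3) = 3/11633659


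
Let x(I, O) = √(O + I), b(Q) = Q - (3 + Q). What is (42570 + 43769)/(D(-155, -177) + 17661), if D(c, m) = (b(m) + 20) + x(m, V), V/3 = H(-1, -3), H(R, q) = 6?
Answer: 1526300842/312511843 - 86339*I*√159/312511843 ≈ 4.884 - 0.0034837*I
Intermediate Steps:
b(Q) = -3 (b(Q) = Q + (-3 - Q) = -3)
V = 18 (V = 3*6 = 18)
x(I, O) = √(I + O)
D(c, m) = 17 + √(18 + m) (D(c, m) = (-3 + 20) + √(m + 18) = 17 + √(18 + m))
(42570 + 43769)/(D(-155, -177) + 17661) = (42570 + 43769)/((17 + √(18 - 177)) + 17661) = 86339/((17 + √(-159)) + 17661) = 86339/((17 + I*√159) + 17661) = 86339/(17678 + I*√159)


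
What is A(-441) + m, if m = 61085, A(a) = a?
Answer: 60644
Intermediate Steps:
A(-441) + m = -441 + 61085 = 60644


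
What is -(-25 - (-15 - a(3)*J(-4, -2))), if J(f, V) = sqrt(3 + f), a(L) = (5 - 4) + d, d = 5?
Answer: 10 - 6*I ≈ 10.0 - 6.0*I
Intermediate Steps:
a(L) = 6 (a(L) = (5 - 4) + 5 = 1 + 5 = 6)
-(-25 - (-15 - a(3)*J(-4, -2))) = -(-25 - (-15 - 6*sqrt(3 - 4))) = -(-25 - (-15 - 6*sqrt(-1))) = -(-25 - (-15 - 6*I)) = -(-25 + (15 + 6*I)) = -(-10 + 6*I) = 10 - 6*I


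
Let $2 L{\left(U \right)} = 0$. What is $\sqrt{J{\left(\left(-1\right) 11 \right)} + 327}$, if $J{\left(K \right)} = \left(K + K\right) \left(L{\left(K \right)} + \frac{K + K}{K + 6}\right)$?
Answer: $\frac{\sqrt{5755}}{5} \approx 15.172$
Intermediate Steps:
$L{\left(U \right)} = 0$ ($L{\left(U \right)} = \frac{1}{2} \cdot 0 = 0$)
$J{\left(K \right)} = \frac{4 K^{2}}{6 + K}$ ($J{\left(K \right)} = \left(K + K\right) \left(0 + \frac{K + K}{K + 6}\right) = 2 K \left(0 + \frac{2 K}{6 + K}\right) = 2 K \frac{2 K}{6 + K} = \frac{4 K^{2}}{6 + K}$)
$\sqrt{J{\left(\left(-1\right) 11 \right)} + 327} = \sqrt{\frac{4 \left(\left(-1\right) 11\right)^{2}}{6 - 11} + 327} = \sqrt{\frac{4 \left(-11\right)^{2}}{6 - 11} + 327} = \sqrt{4 \cdot 121 \frac{1}{-5} + 327} = \sqrt{4 \cdot 121 \left(- \frac{1}{5}\right) + 327} = \sqrt{- \frac{484}{5} + 327} = \sqrt{\frac{1151}{5}} = \frac{\sqrt{5755}}{5}$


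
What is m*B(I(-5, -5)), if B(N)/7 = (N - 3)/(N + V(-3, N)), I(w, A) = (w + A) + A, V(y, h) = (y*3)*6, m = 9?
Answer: 378/23 ≈ 16.435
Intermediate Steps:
V(y, h) = 18*y (V(y, h) = (3*y)*6 = 18*y)
I(w, A) = w + 2*A (I(w, A) = (A + w) + A = w + 2*A)
B(N) = 7*(-3 + N)/(-54 + N) (B(N) = 7*((N - 3)/(N + 18*(-3))) = 7*((-3 + N)/(N - 54)) = 7*((-3 + N)/(-54 + N)) = 7*(-3 + N)/(-54 + N))
m*B(I(-5, -5)) = 9*(7*(-3 + (-5 + 2*(-5)))/(-54 + (-5 + 2*(-5)))) = 9*(7*(-3 + (-5 - 10))/(-54 + (-5 - 10))) = 9*(7*(-3 - 15)/(-54 - 15)) = 9*(7*(-18)/(-69)) = 9*(7*(-1/69)*(-18)) = 9*(42/23) = 378/23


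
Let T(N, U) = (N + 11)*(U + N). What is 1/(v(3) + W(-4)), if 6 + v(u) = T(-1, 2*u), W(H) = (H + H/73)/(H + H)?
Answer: 73/3249 ≈ 0.022468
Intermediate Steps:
W(H) = 37/73 (W(H) = (H + H*(1/73))/((2*H)) = (H + H/73)*(1/(2*H)) = (74*H/73)*(1/(2*H)) = 37/73)
T(N, U) = (11 + N)*(N + U)
v(u) = -16 + 20*u (v(u) = -6 + ((-1)² + 11*(-1) + 11*(2*u) - 2*u) = -6 + (1 - 11 + 22*u - 2*u) = -6 + (-10 + 20*u) = -16 + 20*u)
1/(v(3) + W(-4)) = 1/((-16 + 20*3) + 37/73) = 1/((-16 + 60) + 37/73) = 1/(44 + 37/73) = 1/(3249/73) = 73/3249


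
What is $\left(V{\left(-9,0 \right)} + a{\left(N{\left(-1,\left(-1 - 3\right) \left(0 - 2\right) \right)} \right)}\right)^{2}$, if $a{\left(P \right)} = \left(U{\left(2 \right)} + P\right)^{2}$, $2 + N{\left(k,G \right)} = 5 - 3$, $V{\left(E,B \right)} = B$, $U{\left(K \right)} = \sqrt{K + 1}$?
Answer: $9$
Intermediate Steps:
$U{\left(K \right)} = \sqrt{1 + K}$
$N{\left(k,G \right)} = 0$ ($N{\left(k,G \right)} = -2 + \left(5 - 3\right) = -2 + 2 = 0$)
$a{\left(P \right)} = \left(P + \sqrt{3}\right)^{2}$ ($a{\left(P \right)} = \left(\sqrt{1 + 2} + P\right)^{2} = \left(\sqrt{3} + P\right)^{2} = \left(P + \sqrt{3}\right)^{2}$)
$\left(V{\left(-9,0 \right)} + a{\left(N{\left(-1,\left(-1 - 3\right) \left(0 - 2\right) \right)} \right)}\right)^{2} = \left(0 + \left(0 + \sqrt{3}\right)^{2}\right)^{2} = \left(0 + \left(\sqrt{3}\right)^{2}\right)^{2} = \left(0 + 3\right)^{2} = 3^{2} = 9$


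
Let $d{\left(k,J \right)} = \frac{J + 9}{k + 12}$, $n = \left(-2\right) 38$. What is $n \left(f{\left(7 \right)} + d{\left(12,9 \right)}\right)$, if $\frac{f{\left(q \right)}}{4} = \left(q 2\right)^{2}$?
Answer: $-59641$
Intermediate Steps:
$f{\left(q \right)} = 16 q^{2}$ ($f{\left(q \right)} = 4 \left(q 2\right)^{2} = 4 \left(2 q\right)^{2} = 4 \cdot 4 q^{2} = 16 q^{2}$)
$n = -76$
$d{\left(k,J \right)} = \frac{9 + J}{12 + k}$
$n \left(f{\left(7 \right)} + d{\left(12,9 \right)}\right) = - 76 \left(16 \cdot 7^{2} + \frac{9 + 9}{12 + 12}\right) = - 76 \left(16 \cdot 49 + \frac{1}{24} \cdot 18\right) = - 76 \left(784 + \frac{1}{24} \cdot 18\right) = - 76 \left(784 + \frac{3}{4}\right) = \left(-76\right) \frac{3139}{4} = -59641$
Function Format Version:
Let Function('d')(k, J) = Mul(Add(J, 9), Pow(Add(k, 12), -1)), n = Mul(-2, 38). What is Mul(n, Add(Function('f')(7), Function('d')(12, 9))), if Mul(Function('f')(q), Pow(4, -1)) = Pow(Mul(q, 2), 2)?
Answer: -59641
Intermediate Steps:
Function('f')(q) = Mul(16, Pow(q, 2)) (Function('f')(q) = Mul(4, Pow(Mul(q, 2), 2)) = Mul(4, Pow(Mul(2, q), 2)) = Mul(4, Mul(4, Pow(q, 2))) = Mul(16, Pow(q, 2)))
n = -76
Function('d')(k, J) = Mul(Pow(Add(12, k), -1), Add(9, J)) (Function('d')(k, J) = Mul(Add(9, J), Pow(Add(12, k), -1)) = Mul(Pow(Add(12, k), -1), Add(9, J)))
Mul(n, Add(Function('f')(7), Function('d')(12, 9))) = Mul(-76, Add(Mul(16, Pow(7, 2)), Mul(Pow(Add(12, 12), -1), Add(9, 9)))) = Mul(-76, Add(Mul(16, 49), Mul(Pow(24, -1), 18))) = Mul(-76, Add(784, Mul(Rational(1, 24), 18))) = Mul(-76, Add(784, Rational(3, 4))) = Mul(-76, Rational(3139, 4)) = -59641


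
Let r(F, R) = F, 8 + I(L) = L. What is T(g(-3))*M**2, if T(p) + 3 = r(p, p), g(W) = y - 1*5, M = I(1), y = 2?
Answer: -294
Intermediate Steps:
I(L) = -8 + L
M = -7 (M = -8 + 1 = -7)
g(W) = -3 (g(W) = 2 - 1*5 = 2 - 5 = -3)
T(p) = -3 + p
T(g(-3))*M**2 = (-3 - 3)*(-7)**2 = -6*49 = -294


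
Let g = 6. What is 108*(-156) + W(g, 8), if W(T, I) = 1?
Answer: -16847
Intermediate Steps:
108*(-156) + W(g, 8) = 108*(-156) + 1 = -16848 + 1 = -16847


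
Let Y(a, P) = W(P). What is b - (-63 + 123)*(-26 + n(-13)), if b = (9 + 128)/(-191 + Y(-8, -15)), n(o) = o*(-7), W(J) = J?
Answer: -803537/206 ≈ -3900.7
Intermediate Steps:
n(o) = -7*o
Y(a, P) = P
b = -137/206 (b = (9 + 128)/(-191 - 15) = 137/(-206) = 137*(-1/206) = -137/206 ≈ -0.66505)
b - (-63 + 123)*(-26 + n(-13)) = -137/206 - (-63 + 123)*(-26 - 7*(-13)) = -137/206 - 60*(-26 + 91) = -137/206 - 60*65 = -137/206 - 1*3900 = -137/206 - 3900 = -803537/206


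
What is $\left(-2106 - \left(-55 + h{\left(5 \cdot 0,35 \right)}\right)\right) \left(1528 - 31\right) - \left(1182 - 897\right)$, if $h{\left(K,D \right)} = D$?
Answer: $-3123027$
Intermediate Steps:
$\left(-2106 - \left(-55 + h{\left(5 \cdot 0,35 \right)}\right)\right) \left(1528 - 31\right) - \left(1182 - 897\right) = \left(-2106 + \left(55 - 35\right)\right) \left(1528 - 31\right) - \left(1182 - 897\right) = \left(-2106 + \left(55 - 35\right)\right) 1497 - \left(1182 - 897\right) = \left(-2106 + 20\right) 1497 - 285 = \left(-2086\right) 1497 - 285 = -3122742 - 285 = -3123027$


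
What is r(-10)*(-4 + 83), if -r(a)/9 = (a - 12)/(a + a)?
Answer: -7821/10 ≈ -782.10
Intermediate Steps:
r(a) = -9*(-12 + a)/(2*a) (r(a) = -9*(a - 12)/(a + a) = -9*(-12 + a)/(2*a))
r(-10)*(-4 + 83) = (-9/2 + 54/(-10))*(-4 + 83) = (-9/2 + 54*(-⅒))*79 = (-9/2 - 27/5)*79 = -99/10*79 = -7821/10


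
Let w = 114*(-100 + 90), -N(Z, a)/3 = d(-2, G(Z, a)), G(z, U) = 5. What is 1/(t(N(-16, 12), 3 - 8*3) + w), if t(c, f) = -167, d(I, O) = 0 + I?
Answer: -1/1307 ≈ -0.00076511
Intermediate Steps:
d(I, O) = I
N(Z, a) = 6 (N(Z, a) = -3*(-2) = 6)
w = -1140 (w = 114*(-10) = -1140)
1/(t(N(-16, 12), 3 - 8*3) + w) = 1/(-167 - 1140) = 1/(-1307) = -1/1307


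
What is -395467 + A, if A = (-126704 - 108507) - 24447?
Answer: -655125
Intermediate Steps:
A = -259658 (A = -235211 - 24447 = -259658)
-395467 + A = -395467 - 259658 = -655125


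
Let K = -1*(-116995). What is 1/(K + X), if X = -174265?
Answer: -1/57270 ≈ -1.7461e-5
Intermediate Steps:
K = 116995
1/(K + X) = 1/(116995 - 174265) = 1/(-57270) = -1/57270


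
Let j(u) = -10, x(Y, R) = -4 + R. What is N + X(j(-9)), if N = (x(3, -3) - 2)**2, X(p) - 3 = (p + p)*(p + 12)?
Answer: 44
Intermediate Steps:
X(p) = 3 + 2*p*(12 + p) (X(p) = 3 + (p + p)*(p + 12) = 3 + (2*p)*(12 + p) = 3 + 2*p*(12 + p))
N = 81 (N = ((-4 - 3) - 2)**2 = (-7 - 2)**2 = (-9)**2 = 81)
N + X(j(-9)) = 81 + (3 + 2*(-10)**2 + 24*(-10)) = 81 + (3 + 2*100 - 240) = 81 + (3 + 200 - 240) = 81 - 37 = 44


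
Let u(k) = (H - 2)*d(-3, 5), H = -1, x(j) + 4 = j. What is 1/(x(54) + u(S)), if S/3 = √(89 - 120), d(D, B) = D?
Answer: 1/59 ≈ 0.016949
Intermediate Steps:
x(j) = -4 + j
S = 3*I*√31 (S = 3*√(89 - 120) = 3*√(-31) = 3*(I*√31) = 3*I*√31 ≈ 16.703*I)
u(k) = 9 (u(k) = (-1 - 2)*(-3) = -3*(-3) = 9)
1/(x(54) + u(S)) = 1/((-4 + 54) + 9) = 1/(50 + 9) = 1/59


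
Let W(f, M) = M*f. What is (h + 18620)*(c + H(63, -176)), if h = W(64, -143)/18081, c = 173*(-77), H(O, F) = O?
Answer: -637632274792/2583 ≈ -2.4686e+8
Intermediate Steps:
c = -13321
h = -9152/18081 (h = -143*64/18081 = -9152*1/18081 = -9152/18081 ≈ -0.50617)
(h + 18620)*(c + H(63, -176)) = (-9152/18081 + 18620)*(-13321 + 63) = (336659068/18081)*(-13258) = -637632274792/2583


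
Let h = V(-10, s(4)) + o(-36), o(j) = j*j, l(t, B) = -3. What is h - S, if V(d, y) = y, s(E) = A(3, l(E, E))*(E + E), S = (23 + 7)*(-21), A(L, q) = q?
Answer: 1902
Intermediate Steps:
o(j) = j²
S = -630 (S = 30*(-21) = -630)
s(E) = -6*E (s(E) = -3*(E + E) = -6*E)
h = 1272 (h = -6*4 + (-36)² = -24 + 1296 = 1272)
h - S = 1272 - 1*(-630) = 1272 + 630 = 1902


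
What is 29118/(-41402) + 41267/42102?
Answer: 241305149/871553502 ≈ 0.27687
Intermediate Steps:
29118/(-41402) + 41267/42102 = 29118*(-1/41402) + 41267*(1/42102) = -14559/20701 + 41267/42102 = 241305149/871553502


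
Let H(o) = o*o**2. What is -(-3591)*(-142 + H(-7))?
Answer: -1741635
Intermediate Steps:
H(o) = o**3
-(-3591)*(-142 + H(-7)) = -(-3591)*(-142 + (-7)**3) = -(-3591)*(-142 - 343) = -(-3591)*(-485) = -21*82935 = -1741635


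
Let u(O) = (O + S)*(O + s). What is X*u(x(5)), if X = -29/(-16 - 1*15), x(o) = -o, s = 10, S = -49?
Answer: -7830/31 ≈ -252.58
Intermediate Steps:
u(O) = (-49 + O)*(10 + O) (u(O) = (O - 49)*(O + 10) = (-49 + O)*(10 + O))
X = 29/31 (X = -29/(-16 - 15) = -29/(-31) = -29*(-1/31) = 29/31 ≈ 0.93548)
X*u(x(5)) = 29*(-490 + (-1*5)² - (-39)*5)/31 = 29*(-490 + (-5)² - 39*(-5))/31 = 29*(-490 + 25 + 195)/31 = (29/31)*(-270) = -7830/31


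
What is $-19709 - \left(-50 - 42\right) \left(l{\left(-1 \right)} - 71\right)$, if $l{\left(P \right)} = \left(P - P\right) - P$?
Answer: $-26149$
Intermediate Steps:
$l{\left(P \right)} = - P$ ($l{\left(P \right)} = 0 - P = - P$)
$-19709 - \left(-50 - 42\right) \left(l{\left(-1 \right)} - 71\right) = -19709 - \left(-50 - 42\right) \left(\left(-1\right) \left(-1\right) - 71\right) = -19709 - \left(-50 - 42\right) \left(1 - 71\right) = -19709 - \left(-92\right) \left(-70\right) = -19709 - 6440 = -26149$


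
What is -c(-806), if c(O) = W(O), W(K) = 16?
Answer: -16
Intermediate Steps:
c(O) = 16
-c(-806) = -1*16 = -16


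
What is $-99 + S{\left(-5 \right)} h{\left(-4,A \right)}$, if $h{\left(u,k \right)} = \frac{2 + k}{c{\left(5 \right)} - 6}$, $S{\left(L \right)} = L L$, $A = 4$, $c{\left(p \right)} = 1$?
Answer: $-129$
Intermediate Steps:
$S{\left(L \right)} = L^{2}$
$h{\left(u,k \right)} = - \frac{2}{5} - \frac{k}{5}$ ($h{\left(u,k \right)} = \frac{2 + k}{1 - 6} = \frac{2 + k}{-5} = \left(2 + k\right) \left(- \frac{1}{5}\right) = - \frac{2}{5} - \frac{k}{5}$)
$-99 + S{\left(-5 \right)} h{\left(-4,A \right)} = -99 + \left(-5\right)^{2} \left(- \frac{2}{5} - \frac{4}{5}\right) = -99 + 25 \left(- \frac{2}{5} - \frac{4}{5}\right) = -99 + 25 \left(- \frac{6}{5}\right) = -99 - 30 = -129$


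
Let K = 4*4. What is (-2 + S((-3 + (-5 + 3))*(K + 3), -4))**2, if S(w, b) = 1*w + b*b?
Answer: 6561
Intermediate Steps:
K = 16
S(w, b) = w + b**2
(-2 + S((-3 + (-5 + 3))*(K + 3), -4))**2 = (-2 + ((-3 + (-5 + 3))*(16 + 3) + (-4)**2))**2 = (-2 + ((-3 - 2)*19 + 16))**2 = (-2 + (-5*19 + 16))**2 = (-2 + (-95 + 16))**2 = (-2 - 79)**2 = (-81)**2 = 6561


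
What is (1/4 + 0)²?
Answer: 1/16 ≈ 0.062500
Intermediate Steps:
(1/4 + 0)² = (¼ + 0)² = (¼)² = 1/16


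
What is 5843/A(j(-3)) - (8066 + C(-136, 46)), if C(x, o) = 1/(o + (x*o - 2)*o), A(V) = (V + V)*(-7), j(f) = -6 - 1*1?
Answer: -56458084163/7051639 ≈ -8006.4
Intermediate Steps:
j(f) = -7 (j(f) = -6 - 1 = -7)
A(V) = -14*V (A(V) = (2*V)*(-7) = -14*V)
C(x, o) = 1/(o + o*(-2 + o*x)) (C(x, o) = 1/(o + (o*x - 2)*o) = 1/(o + (-2 + o*x)*o) = 1/(o + o*(-2 + o*x)))
5843/A(j(-3)) - (8066 + C(-136, 46)) = 5843/((-14*(-7))) - (8066 + 1/(46*(-1 + 46*(-136)))) = 5843/98 - (8066 + 1/(46*(-1 - 6256))) = 5843*(1/98) - (8066 + (1/46)/(-6257)) = 5843/98 - (8066 + (1/46)*(-1/6257)) = 5843/98 - (8066 - 1/287822) = 5843/98 - 1*2321572251/287822 = 5843/98 - 2321572251/287822 = -56458084163/7051639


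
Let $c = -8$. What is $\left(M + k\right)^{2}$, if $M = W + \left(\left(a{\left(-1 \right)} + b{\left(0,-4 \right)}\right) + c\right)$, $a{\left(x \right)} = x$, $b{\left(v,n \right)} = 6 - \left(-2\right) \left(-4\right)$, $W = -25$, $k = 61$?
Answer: $625$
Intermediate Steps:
$b{\left(v,n \right)} = -2$ ($b{\left(v,n \right)} = 6 - 8 = -2$)
$M = -36$ ($M = -25 - 11 = -36$)
$\left(M + k\right)^{2} = \left(-36 + 61\right)^{2} = 25^{2} = 625$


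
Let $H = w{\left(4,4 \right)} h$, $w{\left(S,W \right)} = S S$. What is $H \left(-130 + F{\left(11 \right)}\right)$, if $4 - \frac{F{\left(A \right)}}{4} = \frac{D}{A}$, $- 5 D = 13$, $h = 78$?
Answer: $- \frac{7760064}{55} \approx -1.4109 \cdot 10^{5}$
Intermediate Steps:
$D = - \frac{13}{5}$ ($D = \left(- \frac{1}{5}\right) 13 = - \frac{13}{5} \approx -2.6$)
$w{\left(S,W \right)} = S^{2}$
$H = 1248$ ($H = 4^{2} \cdot 78 = 16 \cdot 78 = 1248$)
$F{\left(A \right)} = 16 + \frac{52}{5 A}$ ($F{\left(A \right)} = 16 - 4 \left(- \frac{13}{5 A}\right) = 16 + \frac{52}{5 A}$)
$H \left(-130 + F{\left(11 \right)}\right) = 1248 \left(-130 + \left(16 + \frac{52}{5 \cdot 11}\right)\right) = 1248 \left(-130 + \left(16 + \frac{52}{5} \cdot \frac{1}{11}\right)\right) = 1248 \left(-130 + \left(16 + \frac{52}{55}\right)\right) = 1248 \left(-130 + \frac{932}{55}\right) = 1248 \left(- \frac{6218}{55}\right) = - \frac{7760064}{55}$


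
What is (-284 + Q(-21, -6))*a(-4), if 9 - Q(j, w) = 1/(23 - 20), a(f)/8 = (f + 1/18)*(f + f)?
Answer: -1876672/27 ≈ -69506.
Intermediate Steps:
a(f) = 16*f*(1/18 + f) (a(f) = 8*((f + 1/18)*(f + f)) = 8*((f + 1/18)*(2*f)) = 8*((1/18 + f)*(2*f)) = 8*(2*f*(1/18 + f)) = 16*f*(1/18 + f))
Q(j, w) = 26/3 (Q(j, w) = 9 - 1/(23 - 20) = 9 - 1/3 = 9 - 1*⅓ = 9 - ⅓ = 26/3)
(-284 + Q(-21, -6))*a(-4) = (-284 + 26/3)*((8/9)*(-4)*(1 + 18*(-4))) = -6608*(-4)*(1 - 72)/27 = -6608*(-4)*(-71)/27 = -826/3*2272/9 = -1876672/27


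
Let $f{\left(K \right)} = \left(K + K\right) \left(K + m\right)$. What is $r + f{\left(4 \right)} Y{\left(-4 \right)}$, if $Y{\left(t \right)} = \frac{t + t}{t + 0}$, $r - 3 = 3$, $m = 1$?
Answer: $86$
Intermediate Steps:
$r = 6$ ($r = 3 + 3 = 6$)
$Y{\left(t \right)} = 2$ ($Y{\left(t \right)} = \frac{2 t}{t} = 2$)
$f{\left(K \right)} = 2 K \left(1 + K\right)$ ($f{\left(K \right)} = \left(K + K\right) \left(K + 1\right) = 2 K \left(1 + K\right)$)
$r + f{\left(4 \right)} Y{\left(-4 \right)} = 6 + 2 \cdot 4 \left(1 + 4\right) 2 = 6 + 2 \cdot 4 \cdot 5 \cdot 2 = 6 + 40 \cdot 2 = 6 + 80 = 86$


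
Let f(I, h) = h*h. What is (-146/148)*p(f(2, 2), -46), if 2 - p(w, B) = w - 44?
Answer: -1533/37 ≈ -41.432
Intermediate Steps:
f(I, h) = h²
p(w, B) = 46 - w (p(w, B) = 2 - (w - 44) = 2 - (-44 + w) = 2 + (44 - w) = 46 - w)
(-146/148)*p(f(2, 2), -46) = (-146/148)*(46 - 1*2²) = (-146*1/148)*(46 - 1*4) = -73*(46 - 4)/74 = -73/74*42 = -1533/37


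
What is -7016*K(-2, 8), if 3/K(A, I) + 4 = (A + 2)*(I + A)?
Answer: 5262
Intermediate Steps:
K(A, I) = 3/(-4 + (2 + A)*(A + I)) (K(A, I) = 3/(-4 + (A + 2)*(I + A)) = 3/(-4 + (2 + A)*(A + I)))
-7016*K(-2, 8) = -21048/(-4 + (-2)² + 2*(-2) + 2*8 - 2*8) = -21048/(-4 + 4 - 4 + 16 - 16) = -21048/(-4) = -21048*(-1)/4 = -7016*(-¾) = 5262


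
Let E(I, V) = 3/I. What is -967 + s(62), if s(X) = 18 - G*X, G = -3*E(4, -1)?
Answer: -1619/2 ≈ -809.50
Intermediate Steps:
G = -9/4 ≈ -2.2500
s(X) = 18 + 9*X/4 (s(X) = 18 - (-9)*X/4 = 18 + 9*X/4)
-967 + s(62) = -967 + (18 + (9/4)*62) = -967 + (18 + 279/2) = -967 + 315/2 = -1619/2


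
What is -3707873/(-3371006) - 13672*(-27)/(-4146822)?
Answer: 261694494273/258869663758 ≈ 1.0109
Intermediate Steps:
-3707873/(-3371006) - 13672*(-27)/(-4146822) = -3707873*(-1/3371006) + 369144*(-1/4146822) = 3707873/3371006 - 6836/76793 = 261694494273/258869663758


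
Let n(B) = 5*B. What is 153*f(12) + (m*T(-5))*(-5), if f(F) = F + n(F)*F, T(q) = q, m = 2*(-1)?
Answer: 111946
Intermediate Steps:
m = -2
f(F) = F + 5*F**2 (f(F) = F + (5*F)*F = F + 5*F**2)
153*f(12) + (m*T(-5))*(-5) = 153*(12*(1 + 5*12)) - 2*(-5)*(-5) = 153*(12*(1 + 60)) + 10*(-5) = 153*(12*61) - 50 = 153*732 - 50 = 111996 - 50 = 111946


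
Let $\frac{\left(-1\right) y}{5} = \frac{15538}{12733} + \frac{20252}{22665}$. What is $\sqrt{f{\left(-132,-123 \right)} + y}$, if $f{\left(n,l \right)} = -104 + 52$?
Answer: $\frac{i \sqrt{721265782167714}}{3395217} \approx 7.9101 i$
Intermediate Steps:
$f{\left(n,l \right)} = -52$
$y = - \frac{35884558}{3395217}$ ($y = - 5 \left(\frac{15538}{12733} + \frac{20252}{22665}\right) = - 5 \left(15538 \cdot \frac{1}{12733} + 20252 \cdot \frac{1}{22665}\right) = - 5 \left(\frac{914}{749} + \frac{20252}{22665}\right) = \left(-5\right) \frac{35884558}{16976085} = - \frac{35884558}{3395217} \approx -10.569$)
$\sqrt{f{\left(-132,-123 \right)} + y} = \sqrt{-52 - \frac{35884558}{3395217}} = \sqrt{- \frac{212435842}{3395217}} = \frac{i \sqrt{721265782167714}}{3395217}$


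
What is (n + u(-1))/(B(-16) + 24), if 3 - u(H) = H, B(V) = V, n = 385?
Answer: 389/8 ≈ 48.625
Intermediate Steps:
u(H) = 3 - H
(n + u(-1))/(B(-16) + 24) = (385 + (3 - 1*(-1)))/(-16 + 24) = (385 + (3 + 1))/8 = (385 + 4)*(1/8) = 389*(1/8) = 389/8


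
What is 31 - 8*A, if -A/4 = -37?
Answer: -1153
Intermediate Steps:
A = 148 (A = -4*(-37) = 148)
31 - 8*A = 31 - 8*148 = 31 - 1184 = -1153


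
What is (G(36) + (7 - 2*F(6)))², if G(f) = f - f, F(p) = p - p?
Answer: 49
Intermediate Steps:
F(p) = 0
G(f) = 0
(G(36) + (7 - 2*F(6)))² = (0 + (7 - 2*0))² = (0 + (7 + 0))² = (0 + 7)² = 7² = 49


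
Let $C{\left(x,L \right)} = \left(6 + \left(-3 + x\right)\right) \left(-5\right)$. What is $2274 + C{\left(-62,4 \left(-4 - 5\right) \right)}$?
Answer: $2569$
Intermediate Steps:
$C{\left(x,L \right)} = -15 - 5 x$ ($C{\left(x,L \right)} = \left(3 + x\right) \left(-5\right) = -15 - 5 x$)
$2274 + C{\left(-62,4 \left(-4 - 5\right) \right)} = 2274 - -295 = 2274 + \left(-15 + 310\right) = 2274 + 295 = 2569$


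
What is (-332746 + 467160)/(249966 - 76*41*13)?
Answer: 67207/104729 ≈ 0.64172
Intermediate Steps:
(-332746 + 467160)/(249966 - 76*41*13) = 134414/(249966 - 3116*13) = 134414/(249966 - 40508) = 134414/209458 = 134414*(1/209458) = 67207/104729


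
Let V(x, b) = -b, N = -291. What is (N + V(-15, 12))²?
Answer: 91809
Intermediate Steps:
(N + V(-15, 12))² = (-291 - 1*12)² = (-291 - 12)² = (-303)² = 91809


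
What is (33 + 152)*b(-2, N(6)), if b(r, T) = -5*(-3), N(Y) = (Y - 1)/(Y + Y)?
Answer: 2775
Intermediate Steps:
N(Y) = (-1 + Y)/(2*Y) (N(Y) = (-1 + Y)/((2*Y)) = (-1 + Y)*(1/(2*Y)) = (-1 + Y)/(2*Y))
b(r, T) = 15
(33 + 152)*b(-2, N(6)) = (33 + 152)*15 = 185*15 = 2775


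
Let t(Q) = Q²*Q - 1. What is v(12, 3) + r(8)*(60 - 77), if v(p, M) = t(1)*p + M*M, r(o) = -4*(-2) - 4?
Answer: -59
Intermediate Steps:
t(Q) = -1 + Q³ (t(Q) = Q³ - 1 = -1 + Q³)
r(o) = 4 (r(o) = 8 - 4 = 4)
v(p, M) = M² (v(p, M) = (-1 + 1³)*p + M*M = (-1 + 1)*p + M² = 0*p + M² = 0 + M² = M²)
v(12, 3) + r(8)*(60 - 77) = 3² + 4*(60 - 77) = 9 + 4*(-17) = 9 - 68 = -59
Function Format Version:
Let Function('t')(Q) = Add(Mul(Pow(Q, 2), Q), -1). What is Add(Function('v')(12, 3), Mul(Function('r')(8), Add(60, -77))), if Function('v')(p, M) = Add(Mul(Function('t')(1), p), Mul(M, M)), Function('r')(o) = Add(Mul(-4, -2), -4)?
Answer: -59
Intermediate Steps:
Function('t')(Q) = Add(-1, Pow(Q, 3)) (Function('t')(Q) = Add(Pow(Q, 3), -1) = Add(-1, Pow(Q, 3)))
Function('r')(o) = 4 (Function('r')(o) = Add(8, -4) = 4)
Function('v')(p, M) = Pow(M, 2) (Function('v')(p, M) = Add(Mul(Add(-1, Pow(1, 3)), p), Mul(M, M)) = Add(Mul(Add(-1, 1), p), Pow(M, 2)) = Add(Mul(0, p), Pow(M, 2)) = Add(0, Pow(M, 2)) = Pow(M, 2))
Add(Function('v')(12, 3), Mul(Function('r')(8), Add(60, -77))) = Add(Pow(3, 2), Mul(4, Add(60, -77))) = Add(9, Mul(4, -17)) = Add(9, -68) = -59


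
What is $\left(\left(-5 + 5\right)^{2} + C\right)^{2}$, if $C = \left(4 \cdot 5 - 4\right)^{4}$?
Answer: $4294967296$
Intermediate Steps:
$C = 65536$ ($C = \left(20 - 4\right)^{4} = 16^{4} = 65536$)
$\left(\left(-5 + 5\right)^{2} + C\right)^{2} = \left(\left(-5 + 5\right)^{2} + 65536\right)^{2} = \left(0^{2} + 65536\right)^{2} = \left(0 + 65536\right)^{2} = 65536^{2} = 4294967296$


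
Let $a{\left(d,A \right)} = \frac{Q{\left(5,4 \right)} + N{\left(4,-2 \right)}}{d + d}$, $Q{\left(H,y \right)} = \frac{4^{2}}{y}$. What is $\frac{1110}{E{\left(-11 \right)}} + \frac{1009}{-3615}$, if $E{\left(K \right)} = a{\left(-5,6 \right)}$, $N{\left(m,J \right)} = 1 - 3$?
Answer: $- \frac{20064259}{3615} \approx -5550.3$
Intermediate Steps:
$N{\left(m,J \right)} = -2$ ($N{\left(m,J \right)} = 1 - 3 = -2$)
$Q{\left(H,y \right)} = \frac{16}{y}$
$a{\left(d,A \right)} = \frac{1}{d}$ ($a{\left(d,A \right)} = \frac{\frac{16}{4} - 2}{d + d} = \frac{16 \cdot \frac{1}{4} - 2}{2 d} = \left(4 - 2\right) \frac{1}{2 d} = 2 \frac{1}{2 d} = \frac{1}{d}$)
$E{\left(K \right)} = - \frac{1}{5}$ ($E{\left(K \right)} = \frac{1}{-5} = - \frac{1}{5}$)
$\frac{1110}{E{\left(-11 \right)}} + \frac{1009}{-3615} = \frac{1110}{- \frac{1}{5}} + \frac{1009}{-3615} = 1110 \left(-5\right) + 1009 \left(- \frac{1}{3615}\right) = -5550 - \frac{1009}{3615} = - \frac{20064259}{3615}$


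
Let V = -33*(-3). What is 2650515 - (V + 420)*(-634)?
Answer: 2979561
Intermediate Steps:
V = 99
2650515 - (V + 420)*(-634) = 2650515 - (99 + 420)*(-634) = 2650515 - 519*(-634) = 2650515 - 1*(-329046) = 2650515 + 329046 = 2979561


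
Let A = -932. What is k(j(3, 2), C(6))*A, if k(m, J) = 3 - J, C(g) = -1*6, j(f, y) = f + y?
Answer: -8388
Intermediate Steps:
C(g) = -6
k(j(3, 2), C(6))*A = (3 - 1*(-6))*(-932) = (3 + 6)*(-932) = 9*(-932) = -8388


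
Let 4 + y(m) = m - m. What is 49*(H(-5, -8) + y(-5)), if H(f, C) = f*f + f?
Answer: 784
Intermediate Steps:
H(f, C) = f + f**2 (H(f, C) = f**2 + f = f + f**2)
y(m) = -4 (y(m) = -4 + (m - m) = -4 + 0 = -4)
49*(H(-5, -8) + y(-5)) = 49*(-5*(1 - 5) - 4) = 49*(-5*(-4) - 4) = 49*(20 - 4) = 49*16 = 784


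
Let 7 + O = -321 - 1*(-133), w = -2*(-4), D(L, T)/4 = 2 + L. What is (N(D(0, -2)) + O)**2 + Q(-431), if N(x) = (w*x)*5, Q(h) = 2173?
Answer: 17798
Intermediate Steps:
D(L, T) = 8 + 4*L (D(L, T) = 4*(2 + L) = 8 + 4*L)
w = 8
O = -195 (O = -7 + (-321 - 1*(-133)) = -7 + (-321 + 133) = -7 - 188 = -195)
N(x) = 40*x (N(x) = (8*x)*5 = 40*x)
(N(D(0, -2)) + O)**2 + Q(-431) = (40*(8 + 4*0) - 195)**2 + 2173 = (40*(8 + 0) - 195)**2 + 2173 = (40*8 - 195)**2 + 2173 = (320 - 195)**2 + 2173 = 125**2 + 2173 = 15625 + 2173 = 17798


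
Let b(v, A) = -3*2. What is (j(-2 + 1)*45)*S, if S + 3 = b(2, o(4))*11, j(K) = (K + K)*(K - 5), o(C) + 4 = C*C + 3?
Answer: -37260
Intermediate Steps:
o(C) = -1 + C² (o(C) = -4 + (C*C + 3) = -4 + (C² + 3) = -4 + (3 + C²) = -1 + C²)
j(K) = 2*K*(-5 + K) (j(K) = (2*K)*(-5 + K) = 2*K*(-5 + K))
b(v, A) = -6
S = -69 (S = -3 - 6*11 = -3 - 66 = -69)
(j(-2 + 1)*45)*S = ((2*(-2 + 1)*(-5 + (-2 + 1)))*45)*(-69) = ((2*(-1)*(-5 - 1))*45)*(-69) = ((2*(-1)*(-6))*45)*(-69) = (12*45)*(-69) = 540*(-69) = -37260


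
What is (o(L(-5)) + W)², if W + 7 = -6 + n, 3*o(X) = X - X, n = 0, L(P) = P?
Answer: 169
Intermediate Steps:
o(X) = 0 (o(X) = (X - X)/3 = (⅓)*0 = 0)
W = -13 (W = -7 + (-6 + 0) = -7 - 6 = -13)
(o(L(-5)) + W)² = (0 - 13)² = (-13)² = 169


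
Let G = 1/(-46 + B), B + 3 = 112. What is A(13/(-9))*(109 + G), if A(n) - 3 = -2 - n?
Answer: 151096/567 ≈ 266.48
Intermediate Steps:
B = 109 (B = -3 + 112 = 109)
A(n) = 1 - n (A(n) = 3 + (-2 - n) = 1 - n)
G = 1/63 (G = 1/(-46 + 109) = 1/63 ≈ 0.015873)
A(13/(-9))*(109 + G) = (1 - 13/(-9))*(109 + 1/63) = (1 - 13*(-1)/9)*(6868/63) = (1 - 1*(-13/9))*(6868/63) = (1 + 13/9)*(6868/63) = (22/9)*(6868/63) = 151096/567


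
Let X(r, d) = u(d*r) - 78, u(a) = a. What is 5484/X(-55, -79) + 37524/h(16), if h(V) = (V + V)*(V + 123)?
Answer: 46126935/4744904 ≈ 9.7214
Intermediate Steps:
h(V) = 2*V*(123 + V) (h(V) = (2*V)*(123 + V) = 2*V*(123 + V))
X(r, d) = -78 + d*r (X(r, d) = d*r - 78 = -78 + d*r)
5484/X(-55, -79) + 37524/h(16) = 5484/(-78 - 79*(-55)) + 37524/((2*16*(123 + 16))) = 5484/(-78 + 4345) + 37524/((2*16*139)) = 5484/4267 + 37524/4448 = 5484*(1/4267) + 37524*(1/4448) = 5484/4267 + 9381/1112 = 46126935/4744904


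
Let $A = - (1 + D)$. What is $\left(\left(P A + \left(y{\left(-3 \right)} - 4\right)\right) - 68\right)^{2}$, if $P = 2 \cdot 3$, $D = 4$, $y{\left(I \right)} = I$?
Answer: $11025$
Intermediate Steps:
$P = 6$
$A = -5$ ($A = - (1 + 4) = \left(-1\right) 5 = -5$)
$\left(\left(P A + \left(y{\left(-3 \right)} - 4\right)\right) - 68\right)^{2} = \left(\left(6 \left(-5\right) - 7\right) - 68\right)^{2} = \left(\left(-30 - 7\right) - 68\right)^{2} = \left(-37 - 68\right)^{2} = \left(-105\right)^{2} = 11025$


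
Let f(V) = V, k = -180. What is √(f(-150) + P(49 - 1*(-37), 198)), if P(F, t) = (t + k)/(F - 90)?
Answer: I*√618/2 ≈ 12.43*I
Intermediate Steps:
P(F, t) = (-180 + t)/(-90 + F) (P(F, t) = (t - 180)/(F - 90) = (-180 + t)/(-90 + F))
√(f(-150) + P(49 - 1*(-37), 198)) = √(-150 + (-180 + 198)/(-90 + (49 - 1*(-37)))) = √(-150 + 18/(-90 + (49 + 37))) = √(-150 + 18/(-90 + 86)) = √(-150 + 18/(-4)) = √(-150 - ¼*18) = √(-150 - 9/2) = √(-309/2) = I*√618/2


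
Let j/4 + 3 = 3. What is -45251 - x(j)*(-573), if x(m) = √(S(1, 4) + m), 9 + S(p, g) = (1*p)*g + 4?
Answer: -45251 + 573*I ≈ -45251.0 + 573.0*I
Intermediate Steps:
j = 0 (j = -12 + 4*3 = -12 + 12 = 0)
S(p, g) = -5 + g*p (S(p, g) = -9 + ((1*p)*g + 4) = -9 + (p*g + 4) = -9 + (g*p + 4) = -9 + (4 + g*p) = -5 + g*p)
x(m) = √(-1 + m) (x(m) = √((-5 + 4*1) + m) = √((-5 + 4) + m) = √(-1 + m))
-45251 - x(j)*(-573) = -45251 - √(-1 + 0)*(-573) = -45251 - √(-1)*(-573) = -45251 - I*(-573) = -45251 - (-573)*I = -45251 + 573*I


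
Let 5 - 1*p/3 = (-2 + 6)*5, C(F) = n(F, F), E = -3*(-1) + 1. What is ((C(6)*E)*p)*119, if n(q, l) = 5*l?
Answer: -642600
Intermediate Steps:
E = 4 (E = 3 + 1 = 4)
C(F) = 5*F
p = -45 (p = 15 - 3*(-2 + 6)*5 = 15 - 12*5 = 15 - 3*20 = 15 - 60 = -45)
((C(6)*E)*p)*119 = (((5*6)*4)*(-45))*119 = ((30*4)*(-45))*119 = (120*(-45))*119 = -5400*119 = -642600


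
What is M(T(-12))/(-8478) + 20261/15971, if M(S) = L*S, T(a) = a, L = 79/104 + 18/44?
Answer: 16397022823/12908337156 ≈ 1.2703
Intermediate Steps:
L = 1337/1144 (L = 79*(1/104) + 18*(1/44) = 79/104 + 9/22 = 1337/1144 ≈ 1.1687)
M(S) = 1337*S/1144
M(T(-12))/(-8478) + 20261/15971 = ((1337/1144)*(-12))/(-8478) + 20261/15971 = -4011/286*(-1/8478) + 20261*(1/15971) = 1337/808236 + 20261/15971 = 16397022823/12908337156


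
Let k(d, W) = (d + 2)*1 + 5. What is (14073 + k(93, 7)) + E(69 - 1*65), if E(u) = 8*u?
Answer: 14205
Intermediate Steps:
k(d, W) = 7 + d (k(d, W) = (2 + d)*1 + 5 = (2 + d) + 5 = 7 + d)
(14073 + k(93, 7)) + E(69 - 1*65) = (14073 + (7 + 93)) + 8*(69 - 1*65) = (14073 + 100) + 8*(69 - 65) = 14173 + 8*4 = 14173 + 32 = 14205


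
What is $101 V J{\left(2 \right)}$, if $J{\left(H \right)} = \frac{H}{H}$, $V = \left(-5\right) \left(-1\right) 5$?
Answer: $2525$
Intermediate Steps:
$V = 25$ ($V = 5 \cdot 5 = 25$)
$J{\left(H \right)} = 1$
$101 V J{\left(2 \right)} = 101 \cdot 25 \cdot 1 = 2525 \cdot 1 = 2525$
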